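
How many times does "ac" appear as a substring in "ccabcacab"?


Searching for "ac" in "ccabcacab"
Scanning each position:
  Position 0: "cc" => no
  Position 1: "ca" => no
  Position 2: "ab" => no
  Position 3: "bc" => no
  Position 4: "ca" => no
  Position 5: "ac" => MATCH
  Position 6: "ca" => no
  Position 7: "ab" => no
Total occurrences: 1

1


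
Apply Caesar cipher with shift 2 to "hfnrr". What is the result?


Caesar cipher: shift "hfnrr" by 2
  'h' (pos 7) + 2 = pos 9 = 'j'
  'f' (pos 5) + 2 = pos 7 = 'h'
  'n' (pos 13) + 2 = pos 15 = 'p'
  'r' (pos 17) + 2 = pos 19 = 't'
  'r' (pos 17) + 2 = pos 19 = 't'
Result: jhptt

jhptt


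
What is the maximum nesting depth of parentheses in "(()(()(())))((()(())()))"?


Input: "(()(()(())))((()(())()))"
Tracking depth:
  Position 0 '(': depth becomes 1
  Position 1 '(': depth becomes 2
  Position 2 ')': depth becomes 1
  Position 3 '(': depth becomes 2
  Position 4 '(': depth becomes 3
  Position 5 ')': depth becomes 2
  Position 6 '(': depth becomes 3
  Position 7 '(': depth becomes 4
  Position 8 ')': depth becomes 3
  Position 9 ')': depth becomes 2
  Position 10 ')': depth becomes 1
  Position 11 ')': depth becomes 0
  Position 12 '(': depth becomes 1
  Position 13 '(': depth becomes 2
  Position 14 '(': depth becomes 3
  Position 15 ')': depth becomes 2
  Position 16 '(': depth becomes 3
  Position 17 '(': depth becomes 4
  Position 18 ')': depth becomes 3
  Position 19 ')': depth becomes 2
  Position 20 '(': depth becomes 3
  Position 21 ')': depth becomes 2
  Position 22 ')': depth becomes 1
  Position 23 ')': depth becomes 0
Maximum depth reached: 4

4


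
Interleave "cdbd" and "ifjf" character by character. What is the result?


Interleaving "cdbd" and "ifjf":
  Position 0: 'c' from first, 'i' from second => "ci"
  Position 1: 'd' from first, 'f' from second => "df"
  Position 2: 'b' from first, 'j' from second => "bj"
  Position 3: 'd' from first, 'f' from second => "df"
Result: cidfbjdf

cidfbjdf


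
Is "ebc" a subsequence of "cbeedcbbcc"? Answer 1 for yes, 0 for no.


Check if "ebc" is a subsequence of "cbeedcbbcc"
Greedy scan:
  Position 0 ('c'): no match needed
  Position 1 ('b'): no match needed
  Position 2 ('e'): matches sub[0] = 'e'
  Position 3 ('e'): no match needed
  Position 4 ('d'): no match needed
  Position 5 ('c'): no match needed
  Position 6 ('b'): matches sub[1] = 'b'
  Position 7 ('b'): no match needed
  Position 8 ('c'): matches sub[2] = 'c'
  Position 9 ('c'): no match needed
All 3 characters matched => is a subsequence

1


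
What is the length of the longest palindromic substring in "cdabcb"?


Input: "cdabcb"
Checking substrings for palindromes:
  [3:6] "bcb" (len 3) => palindrome
Longest palindromic substring: "bcb" with length 3

3


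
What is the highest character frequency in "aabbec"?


Input: aabbec
Character counts:
  'a': 2
  'b': 2
  'c': 1
  'e': 1
Maximum frequency: 2

2


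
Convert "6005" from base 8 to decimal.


Input: "6005" in base 8
Positional expansion:
  Digit '6' (value 6) x 8^3 = 3072
  Digit '0' (value 0) x 8^2 = 0
  Digit '0' (value 0) x 8^1 = 0
  Digit '5' (value 5) x 8^0 = 5
Sum = 3077

3077


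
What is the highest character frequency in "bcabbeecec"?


Input: bcabbeecec
Character counts:
  'a': 1
  'b': 3
  'c': 3
  'e': 3
Maximum frequency: 3

3


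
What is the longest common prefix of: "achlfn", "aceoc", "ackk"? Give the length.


Words: achlfn, aceoc, ackk
  Position 0: all 'a' => match
  Position 1: all 'c' => match
  Position 2: ('h', 'e', 'k') => mismatch, stop
LCP = "ac" (length 2)

2


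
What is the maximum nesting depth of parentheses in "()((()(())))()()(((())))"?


Input: "()((()(())))()()(((())))"
Tracking depth:
  Position 0 '(': depth becomes 1
  Position 1 ')': depth becomes 0
  Position 2 '(': depth becomes 1
  Position 3 '(': depth becomes 2
  Position 4 '(': depth becomes 3
  Position 5 ')': depth becomes 2
  Position 6 '(': depth becomes 3
  Position 7 '(': depth becomes 4
  Position 8 ')': depth becomes 3
  Position 9 ')': depth becomes 2
  Position 10 ')': depth becomes 1
  Position 11 ')': depth becomes 0
  Position 12 '(': depth becomes 1
  Position 13 ')': depth becomes 0
  Position 14 '(': depth becomes 1
  Position 15 ')': depth becomes 0
  Position 16 '(': depth becomes 1
  Position 17 '(': depth becomes 2
  Position 18 '(': depth becomes 3
  Position 19 '(': depth becomes 4
  Position 20 ')': depth becomes 3
  Position 21 ')': depth becomes 2
  Position 22 ')': depth becomes 1
  Position 23 ')': depth becomes 0
Maximum depth reached: 4

4


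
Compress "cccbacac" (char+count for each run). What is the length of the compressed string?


Input: cccbacac
Runs:
  'c' x 3 => "c3"
  'b' x 1 => "b1"
  'a' x 1 => "a1"
  'c' x 1 => "c1"
  'a' x 1 => "a1"
  'c' x 1 => "c1"
Compressed: "c3b1a1c1a1c1"
Compressed length: 12

12


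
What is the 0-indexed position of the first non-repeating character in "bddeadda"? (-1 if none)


Input: bddeadda
Character frequencies:
  'a': 2
  'b': 1
  'd': 4
  'e': 1
Scanning left to right for freq == 1:
  Position 0 ('b'): unique! => answer = 0

0


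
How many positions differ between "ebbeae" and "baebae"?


Comparing "ebbeae" and "baebae" position by position:
  Position 0: 'e' vs 'b' => DIFFER
  Position 1: 'b' vs 'a' => DIFFER
  Position 2: 'b' vs 'e' => DIFFER
  Position 3: 'e' vs 'b' => DIFFER
  Position 4: 'a' vs 'a' => same
  Position 5: 'e' vs 'e' => same
Positions that differ: 4

4


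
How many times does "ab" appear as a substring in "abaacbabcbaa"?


Searching for "ab" in "abaacbabcbaa"
Scanning each position:
  Position 0: "ab" => MATCH
  Position 1: "ba" => no
  Position 2: "aa" => no
  Position 3: "ac" => no
  Position 4: "cb" => no
  Position 5: "ba" => no
  Position 6: "ab" => MATCH
  Position 7: "bc" => no
  Position 8: "cb" => no
  Position 9: "ba" => no
  Position 10: "aa" => no
Total occurrences: 2

2


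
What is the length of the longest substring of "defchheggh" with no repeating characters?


Input: "defchheggh"
Sliding window (track last position of each char):
  Position 0 ('d'): window [0,0] length 1 -- new best
  Position 1 ('e'): window [0,1] length 2 -- new best
  Position 2 ('f'): window [0,2] length 3 -- new best
  Position 3 ('c'): window [0,3] length 4 -- new best
  Position 4 ('h'): window [0,4] length 5 -- new best
  Position 5 ('h'): repeat (last at 4), move window start to 5
  Position 5 ('h'): window [5,5] length 1
  Position 6 ('e'): window [5,6] length 2
  Position 7 ('g'): window [5,7] length 3
  Position 8 ('g'): repeat (last at 7), move window start to 8
  Position 8 ('g'): window [8,8] length 1
  Position 9 ('h'): window [8,9] length 2
Longest substring with no repeats: "defch" with length 5

5


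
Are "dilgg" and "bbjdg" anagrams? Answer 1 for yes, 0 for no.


Strings: "dilgg", "bbjdg"
Sorted first:  dggil
Sorted second: bbdgj
Differ at position 0: 'd' vs 'b' => not anagrams

0


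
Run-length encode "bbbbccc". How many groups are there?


Input: bbbbccc
Scanning for consecutive runs:
  Group 1: 'b' x 4 (positions 0-3)
  Group 2: 'c' x 3 (positions 4-6)
Total groups: 2

2


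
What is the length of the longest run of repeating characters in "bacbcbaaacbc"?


Input: "bacbcbaaacbc"
Scanning for longest run:
  Position 1 ('a'): new char, reset run to 1
  Position 2 ('c'): new char, reset run to 1
  Position 3 ('b'): new char, reset run to 1
  Position 4 ('c'): new char, reset run to 1
  Position 5 ('b'): new char, reset run to 1
  Position 6 ('a'): new char, reset run to 1
  Position 7 ('a'): continues run of 'a', length=2
  Position 8 ('a'): continues run of 'a', length=3
  Position 9 ('c'): new char, reset run to 1
  Position 10 ('b'): new char, reset run to 1
  Position 11 ('c'): new char, reset run to 1
Longest run: 'a' with length 3

3


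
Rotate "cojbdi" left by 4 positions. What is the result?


Input: "cojbdi", rotate left by 4
First 4 characters: "cojb"
Remaining characters: "di"
Concatenate remaining + first: "di" + "cojb" = "dicojb"

dicojb


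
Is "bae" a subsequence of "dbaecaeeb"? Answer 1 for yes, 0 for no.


Check if "bae" is a subsequence of "dbaecaeeb"
Greedy scan:
  Position 0 ('d'): no match needed
  Position 1 ('b'): matches sub[0] = 'b'
  Position 2 ('a'): matches sub[1] = 'a'
  Position 3 ('e'): matches sub[2] = 'e'
  Position 4 ('c'): no match needed
  Position 5 ('a'): no match needed
  Position 6 ('e'): no match needed
  Position 7 ('e'): no match needed
  Position 8 ('b'): no match needed
All 3 characters matched => is a subsequence

1


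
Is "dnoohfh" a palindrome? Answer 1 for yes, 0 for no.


Input: dnoohfh
Reversed: hfhoond
  Compare pos 0 ('d') with pos 6 ('h'): MISMATCH
  Compare pos 1 ('n') with pos 5 ('f'): MISMATCH
  Compare pos 2 ('o') with pos 4 ('h'): MISMATCH
Result: not a palindrome

0


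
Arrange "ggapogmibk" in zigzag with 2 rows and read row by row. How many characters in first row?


Zigzag "ggapogmibk" into 2 rows:
Placing characters:
  'g' => row 0
  'g' => row 1
  'a' => row 0
  'p' => row 1
  'o' => row 0
  'g' => row 1
  'm' => row 0
  'i' => row 1
  'b' => row 0
  'k' => row 1
Rows:
  Row 0: "gaomb"
  Row 1: "gpgik"
First row length: 5

5


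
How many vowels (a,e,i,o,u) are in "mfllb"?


Input: mfllb
Checking each character:
  'm' at position 0: consonant
  'f' at position 1: consonant
  'l' at position 2: consonant
  'l' at position 3: consonant
  'b' at position 4: consonant
Total vowels: 0

0


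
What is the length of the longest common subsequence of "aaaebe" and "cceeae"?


LCS of "aaaebe" and "cceeae"
DP table:
           c    c    e    e    a    e
      0    0    0    0    0    0    0
  a   0    0    0    0    0    1    1
  a   0    0    0    0    0    1    1
  a   0    0    0    0    0    1    1
  e   0    0    0    1    1    1    2
  b   0    0    0    1    1    1    2
  e   0    0    0    1    2    2    2
LCS length = dp[6][6] = 2

2


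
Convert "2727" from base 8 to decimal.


Input: "2727" in base 8
Positional expansion:
  Digit '2' (value 2) x 8^3 = 1024
  Digit '7' (value 7) x 8^2 = 448
  Digit '2' (value 2) x 8^1 = 16
  Digit '7' (value 7) x 8^0 = 7
Sum = 1495

1495


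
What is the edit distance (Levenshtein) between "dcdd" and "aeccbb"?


Computing edit distance: "dcdd" -> "aeccbb"
DP table:
           a    e    c    c    b    b
      0    1    2    3    4    5    6
  d   1    1    2    3    4    5    6
  c   2    2    2    2    3    4    5
  d   3    3    3    3    3    4    5
  d   4    4    4    4    4    4    5
Edit distance = dp[4][6] = 5

5


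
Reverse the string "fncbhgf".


Input: fncbhgf
Reading characters right to left:
  Position 6: 'f'
  Position 5: 'g'
  Position 4: 'h'
  Position 3: 'b'
  Position 2: 'c'
  Position 1: 'n'
  Position 0: 'f'
Reversed: fghbcnf

fghbcnf


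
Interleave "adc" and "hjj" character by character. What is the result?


Interleaving "adc" and "hjj":
  Position 0: 'a' from first, 'h' from second => "ah"
  Position 1: 'd' from first, 'j' from second => "dj"
  Position 2: 'c' from first, 'j' from second => "cj"
Result: ahdjcj

ahdjcj


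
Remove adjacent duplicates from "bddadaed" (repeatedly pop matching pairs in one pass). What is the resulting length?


Input: bddadaed
Stack-based adjacent duplicate removal:
  Read 'b': push. Stack: b
  Read 'd': push. Stack: bd
  Read 'd': matches stack top 'd' => pop. Stack: b
  Read 'a': push. Stack: ba
  Read 'd': push. Stack: bad
  Read 'a': push. Stack: bada
  Read 'e': push. Stack: badae
  Read 'd': push. Stack: badaed
Final stack: "badaed" (length 6)

6


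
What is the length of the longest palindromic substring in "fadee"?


Input: "fadee"
Checking substrings for palindromes:
  [3:5] "ee" (len 2) => palindrome
Longest palindromic substring: "ee" with length 2

2


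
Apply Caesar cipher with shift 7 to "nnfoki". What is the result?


Caesar cipher: shift "nnfoki" by 7
  'n' (pos 13) + 7 = pos 20 = 'u'
  'n' (pos 13) + 7 = pos 20 = 'u'
  'f' (pos 5) + 7 = pos 12 = 'm'
  'o' (pos 14) + 7 = pos 21 = 'v'
  'k' (pos 10) + 7 = pos 17 = 'r'
  'i' (pos 8) + 7 = pos 15 = 'p'
Result: uumvrp

uumvrp


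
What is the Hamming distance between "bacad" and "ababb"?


Comparing "bacad" and "ababb" position by position:
  Position 0: 'b' vs 'a' => differ
  Position 1: 'a' vs 'b' => differ
  Position 2: 'c' vs 'a' => differ
  Position 3: 'a' vs 'b' => differ
  Position 4: 'd' vs 'b' => differ
Total differences (Hamming distance): 5

5


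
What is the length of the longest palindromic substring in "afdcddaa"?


Input: "afdcddaa"
Checking substrings for palindromes:
  [2:5] "dcd" (len 3) => palindrome
  [4:6] "dd" (len 2) => palindrome
  [6:8] "aa" (len 2) => palindrome
Longest palindromic substring: "dcd" with length 3

3


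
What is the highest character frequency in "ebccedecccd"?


Input: ebccedecccd
Character counts:
  'b': 1
  'c': 5
  'd': 2
  'e': 3
Maximum frequency: 5

5


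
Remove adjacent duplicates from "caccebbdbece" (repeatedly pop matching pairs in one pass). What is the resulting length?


Input: caccebbdbece
Stack-based adjacent duplicate removal:
  Read 'c': push. Stack: c
  Read 'a': push. Stack: ca
  Read 'c': push. Stack: cac
  Read 'c': matches stack top 'c' => pop. Stack: ca
  Read 'e': push. Stack: cae
  Read 'b': push. Stack: caeb
  Read 'b': matches stack top 'b' => pop. Stack: cae
  Read 'd': push. Stack: caed
  Read 'b': push. Stack: caedb
  Read 'e': push. Stack: caedbe
  Read 'c': push. Stack: caedbec
  Read 'e': push. Stack: caedbece
Final stack: "caedbece" (length 8)

8


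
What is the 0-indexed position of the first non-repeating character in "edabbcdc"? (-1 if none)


Input: edabbcdc
Character frequencies:
  'a': 1
  'b': 2
  'c': 2
  'd': 2
  'e': 1
Scanning left to right for freq == 1:
  Position 0 ('e'): unique! => answer = 0

0


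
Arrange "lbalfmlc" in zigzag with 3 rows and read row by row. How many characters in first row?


Zigzag "lbalfmlc" into 3 rows:
Placing characters:
  'l' => row 0
  'b' => row 1
  'a' => row 2
  'l' => row 1
  'f' => row 0
  'm' => row 1
  'l' => row 2
  'c' => row 1
Rows:
  Row 0: "lf"
  Row 1: "blmc"
  Row 2: "al"
First row length: 2

2


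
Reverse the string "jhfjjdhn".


Input: jhfjjdhn
Reading characters right to left:
  Position 7: 'n'
  Position 6: 'h'
  Position 5: 'd'
  Position 4: 'j'
  Position 3: 'j'
  Position 2: 'f'
  Position 1: 'h'
  Position 0: 'j'
Reversed: nhdjjfhj

nhdjjfhj


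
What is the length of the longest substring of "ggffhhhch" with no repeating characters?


Input: "ggffhhhch"
Sliding window (track last position of each char):
  Position 0 ('g'): window [0,0] length 1 -- new best
  Position 1 ('g'): repeat (last at 0), move window start to 1
  Position 1 ('g'): window [1,1] length 1
  Position 2 ('f'): window [1,2] length 2 -- new best
  Position 3 ('f'): repeat (last at 2), move window start to 3
  Position 3 ('f'): window [3,3] length 1
  Position 4 ('h'): window [3,4] length 2
  Position 5 ('h'): repeat (last at 4), move window start to 5
  Position 5 ('h'): window [5,5] length 1
  Position 6 ('h'): repeat (last at 5), move window start to 6
  Position 6 ('h'): window [6,6] length 1
  Position 7 ('c'): window [6,7] length 2
  Position 8 ('h'): repeat (last at 6), move window start to 7
  Position 8 ('h'): window [7,8] length 2
Longest substring with no repeats: "gf" with length 2

2


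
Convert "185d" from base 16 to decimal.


Input: "185d" in base 16
Positional expansion:
  Digit '1' (value 1) x 16^3 = 4096
  Digit '8' (value 8) x 16^2 = 2048
  Digit '5' (value 5) x 16^1 = 80
  Digit 'd' (value 13) x 16^0 = 13
Sum = 6237

6237


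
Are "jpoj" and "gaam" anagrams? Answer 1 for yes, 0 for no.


Strings: "jpoj", "gaam"
Sorted first:  jjop
Sorted second: aagm
Differ at position 0: 'j' vs 'a' => not anagrams

0


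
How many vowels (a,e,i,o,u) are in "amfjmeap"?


Input: amfjmeap
Checking each character:
  'a' at position 0: vowel (running total: 1)
  'm' at position 1: consonant
  'f' at position 2: consonant
  'j' at position 3: consonant
  'm' at position 4: consonant
  'e' at position 5: vowel (running total: 2)
  'a' at position 6: vowel (running total: 3)
  'p' at position 7: consonant
Total vowels: 3

3


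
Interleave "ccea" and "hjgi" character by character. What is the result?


Interleaving "ccea" and "hjgi":
  Position 0: 'c' from first, 'h' from second => "ch"
  Position 1: 'c' from first, 'j' from second => "cj"
  Position 2: 'e' from first, 'g' from second => "eg"
  Position 3: 'a' from first, 'i' from second => "ai"
Result: chcjegai

chcjegai


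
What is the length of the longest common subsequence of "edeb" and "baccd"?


LCS of "edeb" and "baccd"
DP table:
           b    a    c    c    d
      0    0    0    0    0    0
  e   0    0    0    0    0    0
  d   0    0    0    0    0    1
  e   0    0    0    0    0    1
  b   0    1    1    1    1    1
LCS length = dp[4][5] = 1

1


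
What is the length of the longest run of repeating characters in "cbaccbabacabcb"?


Input: "cbaccbabacabcb"
Scanning for longest run:
  Position 1 ('b'): new char, reset run to 1
  Position 2 ('a'): new char, reset run to 1
  Position 3 ('c'): new char, reset run to 1
  Position 4 ('c'): continues run of 'c', length=2
  Position 5 ('b'): new char, reset run to 1
  Position 6 ('a'): new char, reset run to 1
  Position 7 ('b'): new char, reset run to 1
  Position 8 ('a'): new char, reset run to 1
  Position 9 ('c'): new char, reset run to 1
  Position 10 ('a'): new char, reset run to 1
  Position 11 ('b'): new char, reset run to 1
  Position 12 ('c'): new char, reset run to 1
  Position 13 ('b'): new char, reset run to 1
Longest run: 'c' with length 2

2


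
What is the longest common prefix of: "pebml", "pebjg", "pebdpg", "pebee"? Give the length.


Words: pebml, pebjg, pebdpg, pebee
  Position 0: all 'p' => match
  Position 1: all 'e' => match
  Position 2: all 'b' => match
  Position 3: ('m', 'j', 'd', 'e') => mismatch, stop
LCP = "peb" (length 3)

3


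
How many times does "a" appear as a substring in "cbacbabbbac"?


Searching for "a" in "cbacbabbbac"
Scanning each position:
  Position 0: "c" => no
  Position 1: "b" => no
  Position 2: "a" => MATCH
  Position 3: "c" => no
  Position 4: "b" => no
  Position 5: "a" => MATCH
  Position 6: "b" => no
  Position 7: "b" => no
  Position 8: "b" => no
  Position 9: "a" => MATCH
  Position 10: "c" => no
Total occurrences: 3

3


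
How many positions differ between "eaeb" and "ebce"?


Comparing "eaeb" and "ebce" position by position:
  Position 0: 'e' vs 'e' => same
  Position 1: 'a' vs 'b' => DIFFER
  Position 2: 'e' vs 'c' => DIFFER
  Position 3: 'b' vs 'e' => DIFFER
Positions that differ: 3

3


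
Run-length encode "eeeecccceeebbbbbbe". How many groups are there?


Input: eeeecccceeebbbbbbe
Scanning for consecutive runs:
  Group 1: 'e' x 4 (positions 0-3)
  Group 2: 'c' x 4 (positions 4-7)
  Group 3: 'e' x 3 (positions 8-10)
  Group 4: 'b' x 6 (positions 11-16)
  Group 5: 'e' x 1 (positions 17-17)
Total groups: 5

5


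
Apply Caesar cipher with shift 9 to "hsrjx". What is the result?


Caesar cipher: shift "hsrjx" by 9
  'h' (pos 7) + 9 = pos 16 = 'q'
  's' (pos 18) + 9 = pos 1 = 'b'
  'r' (pos 17) + 9 = pos 0 = 'a'
  'j' (pos 9) + 9 = pos 18 = 's'
  'x' (pos 23) + 9 = pos 6 = 'g'
Result: qbasg

qbasg


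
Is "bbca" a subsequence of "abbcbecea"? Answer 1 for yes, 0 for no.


Check if "bbca" is a subsequence of "abbcbecea"
Greedy scan:
  Position 0 ('a'): no match needed
  Position 1 ('b'): matches sub[0] = 'b'
  Position 2 ('b'): matches sub[1] = 'b'
  Position 3 ('c'): matches sub[2] = 'c'
  Position 4 ('b'): no match needed
  Position 5 ('e'): no match needed
  Position 6 ('c'): no match needed
  Position 7 ('e'): no match needed
  Position 8 ('a'): matches sub[3] = 'a'
All 4 characters matched => is a subsequence

1


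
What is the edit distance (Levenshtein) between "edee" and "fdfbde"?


Computing edit distance: "edee" -> "fdfbde"
DP table:
           f    d    f    b    d    e
      0    1    2    3    4    5    6
  e   1    1    2    3    4    5    5
  d   2    2    1    2    3    4    5
  e   3    3    2    2    3    4    4
  e   4    4    3    3    3    4    4
Edit distance = dp[4][6] = 4

4


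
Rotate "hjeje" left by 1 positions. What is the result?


Input: "hjeje", rotate left by 1
First 1 characters: "h"
Remaining characters: "jeje"
Concatenate remaining + first: "jeje" + "h" = "jejeh"

jejeh


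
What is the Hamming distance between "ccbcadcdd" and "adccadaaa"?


Comparing "ccbcadcdd" and "adccadaaa" position by position:
  Position 0: 'c' vs 'a' => differ
  Position 1: 'c' vs 'd' => differ
  Position 2: 'b' vs 'c' => differ
  Position 3: 'c' vs 'c' => same
  Position 4: 'a' vs 'a' => same
  Position 5: 'd' vs 'd' => same
  Position 6: 'c' vs 'a' => differ
  Position 7: 'd' vs 'a' => differ
  Position 8: 'd' vs 'a' => differ
Total differences (Hamming distance): 6

6


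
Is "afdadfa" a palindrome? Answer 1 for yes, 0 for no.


Input: afdadfa
Reversed: afdadfa
  Compare pos 0 ('a') with pos 6 ('a'): match
  Compare pos 1 ('f') with pos 5 ('f'): match
  Compare pos 2 ('d') with pos 4 ('d'): match
Result: palindrome

1


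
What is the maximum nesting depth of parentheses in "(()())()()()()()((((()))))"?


Input: "(()())()()()()()((((()))))"
Tracking depth:
  Position 0 '(': depth becomes 1
  Position 1 '(': depth becomes 2
  Position 2 ')': depth becomes 1
  Position 3 '(': depth becomes 2
  Position 4 ')': depth becomes 1
  Position 5 ')': depth becomes 0
  Position 6 '(': depth becomes 1
  Position 7 ')': depth becomes 0
  Position 8 '(': depth becomes 1
  Position 9 ')': depth becomes 0
  Position 10 '(': depth becomes 1
  Position 11 ')': depth becomes 0
  Position 12 '(': depth becomes 1
  Position 13 ')': depth becomes 0
  Position 14 '(': depth becomes 1
  Position 15 ')': depth becomes 0
  Position 16 '(': depth becomes 1
  Position 17 '(': depth becomes 2
  Position 18 '(': depth becomes 3
  Position 19 '(': depth becomes 4
  Position 20 '(': depth becomes 5
  Position 21 ')': depth becomes 4
  Position 22 ')': depth becomes 3
  Position 23 ')': depth becomes 2
  Position 24 ')': depth becomes 1
  Position 25 ')': depth becomes 0
Maximum depth reached: 5

5


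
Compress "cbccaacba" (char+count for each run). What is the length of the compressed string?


Input: cbccaacba
Runs:
  'c' x 1 => "c1"
  'b' x 1 => "b1"
  'c' x 2 => "c2"
  'a' x 2 => "a2"
  'c' x 1 => "c1"
  'b' x 1 => "b1"
  'a' x 1 => "a1"
Compressed: "c1b1c2a2c1b1a1"
Compressed length: 14

14


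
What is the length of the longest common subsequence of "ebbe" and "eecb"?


LCS of "ebbe" and "eecb"
DP table:
           e    e    c    b
      0    0    0    0    0
  e   0    1    1    1    1
  b   0    1    1    1    2
  b   0    1    1    1    2
  e   0    1    2    2    2
LCS length = dp[4][4] = 2

2


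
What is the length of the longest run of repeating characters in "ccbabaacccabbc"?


Input: "ccbabaacccabbc"
Scanning for longest run:
  Position 1 ('c'): continues run of 'c', length=2
  Position 2 ('b'): new char, reset run to 1
  Position 3 ('a'): new char, reset run to 1
  Position 4 ('b'): new char, reset run to 1
  Position 5 ('a'): new char, reset run to 1
  Position 6 ('a'): continues run of 'a', length=2
  Position 7 ('c'): new char, reset run to 1
  Position 8 ('c'): continues run of 'c', length=2
  Position 9 ('c'): continues run of 'c', length=3
  Position 10 ('a'): new char, reset run to 1
  Position 11 ('b'): new char, reset run to 1
  Position 12 ('b'): continues run of 'b', length=2
  Position 13 ('c'): new char, reset run to 1
Longest run: 'c' with length 3

3


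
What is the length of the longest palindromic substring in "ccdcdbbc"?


Input: "ccdcdbbc"
Checking substrings for palindromes:
  [1:4] "cdc" (len 3) => palindrome
  [2:5] "dcd" (len 3) => palindrome
  [0:2] "cc" (len 2) => palindrome
  [5:7] "bb" (len 2) => palindrome
Longest palindromic substring: "cdc" with length 3

3


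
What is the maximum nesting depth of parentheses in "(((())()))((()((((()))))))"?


Input: "(((())()))((()((((()))))))"
Tracking depth:
  Position 0 '(': depth becomes 1
  Position 1 '(': depth becomes 2
  Position 2 '(': depth becomes 3
  Position 3 '(': depth becomes 4
  Position 4 ')': depth becomes 3
  Position 5 ')': depth becomes 2
  Position 6 '(': depth becomes 3
  Position 7 ')': depth becomes 2
  Position 8 ')': depth becomes 1
  Position 9 ')': depth becomes 0
  Position 10 '(': depth becomes 1
  Position 11 '(': depth becomes 2
  Position 12 '(': depth becomes 3
  Position 13 ')': depth becomes 2
  Position 14 '(': depth becomes 3
  Position 15 '(': depth becomes 4
  Position 16 '(': depth becomes 5
  Position 17 '(': depth becomes 6
  Position 18 '(': depth becomes 7
  Position 19 ')': depth becomes 6
  Position 20 ')': depth becomes 5
  Position 21 ')': depth becomes 4
  Position 22 ')': depth becomes 3
  Position 23 ')': depth becomes 2
  Position 24 ')': depth becomes 1
  Position 25 ')': depth becomes 0
Maximum depth reached: 7

7


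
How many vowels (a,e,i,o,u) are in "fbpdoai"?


Input: fbpdoai
Checking each character:
  'f' at position 0: consonant
  'b' at position 1: consonant
  'p' at position 2: consonant
  'd' at position 3: consonant
  'o' at position 4: vowel (running total: 1)
  'a' at position 5: vowel (running total: 2)
  'i' at position 6: vowel (running total: 3)
Total vowels: 3

3


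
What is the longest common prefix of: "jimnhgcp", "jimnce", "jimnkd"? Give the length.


Words: jimnhgcp, jimnce, jimnkd
  Position 0: all 'j' => match
  Position 1: all 'i' => match
  Position 2: all 'm' => match
  Position 3: all 'n' => match
  Position 4: ('h', 'c', 'k') => mismatch, stop
LCP = "jimn" (length 4)

4


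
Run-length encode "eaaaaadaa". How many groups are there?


Input: eaaaaadaa
Scanning for consecutive runs:
  Group 1: 'e' x 1 (positions 0-0)
  Group 2: 'a' x 5 (positions 1-5)
  Group 3: 'd' x 1 (positions 6-6)
  Group 4: 'a' x 2 (positions 7-8)
Total groups: 4

4


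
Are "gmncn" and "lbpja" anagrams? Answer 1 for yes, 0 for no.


Strings: "gmncn", "lbpja"
Sorted first:  cgmnn
Sorted second: abjlp
Differ at position 0: 'c' vs 'a' => not anagrams

0


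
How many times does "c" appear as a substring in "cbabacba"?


Searching for "c" in "cbabacba"
Scanning each position:
  Position 0: "c" => MATCH
  Position 1: "b" => no
  Position 2: "a" => no
  Position 3: "b" => no
  Position 4: "a" => no
  Position 5: "c" => MATCH
  Position 6: "b" => no
  Position 7: "a" => no
Total occurrences: 2

2


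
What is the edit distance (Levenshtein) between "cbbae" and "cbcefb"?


Computing edit distance: "cbbae" -> "cbcefb"
DP table:
           c    b    c    e    f    b
      0    1    2    3    4    5    6
  c   1    0    1    2    3    4    5
  b   2    1    0    1    2    3    4
  b   3    2    1    1    2    3    3
  a   4    3    2    2    2    3    4
  e   5    4    3    3    2    3    4
Edit distance = dp[5][6] = 4

4


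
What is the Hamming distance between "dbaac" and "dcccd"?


Comparing "dbaac" and "dcccd" position by position:
  Position 0: 'd' vs 'd' => same
  Position 1: 'b' vs 'c' => differ
  Position 2: 'a' vs 'c' => differ
  Position 3: 'a' vs 'c' => differ
  Position 4: 'c' vs 'd' => differ
Total differences (Hamming distance): 4

4


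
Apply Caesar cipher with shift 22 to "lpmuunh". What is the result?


Caesar cipher: shift "lpmuunh" by 22
  'l' (pos 11) + 22 = pos 7 = 'h'
  'p' (pos 15) + 22 = pos 11 = 'l'
  'm' (pos 12) + 22 = pos 8 = 'i'
  'u' (pos 20) + 22 = pos 16 = 'q'
  'u' (pos 20) + 22 = pos 16 = 'q'
  'n' (pos 13) + 22 = pos 9 = 'j'
  'h' (pos 7) + 22 = pos 3 = 'd'
Result: hliqqjd

hliqqjd


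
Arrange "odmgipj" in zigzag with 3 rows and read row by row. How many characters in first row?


Zigzag "odmgipj" into 3 rows:
Placing characters:
  'o' => row 0
  'd' => row 1
  'm' => row 2
  'g' => row 1
  'i' => row 0
  'p' => row 1
  'j' => row 2
Rows:
  Row 0: "oi"
  Row 1: "dgp"
  Row 2: "mj"
First row length: 2

2


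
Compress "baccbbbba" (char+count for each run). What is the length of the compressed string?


Input: baccbbbba
Runs:
  'b' x 1 => "b1"
  'a' x 1 => "a1"
  'c' x 2 => "c2"
  'b' x 4 => "b4"
  'a' x 1 => "a1"
Compressed: "b1a1c2b4a1"
Compressed length: 10

10


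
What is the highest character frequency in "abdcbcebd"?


Input: abdcbcebd
Character counts:
  'a': 1
  'b': 3
  'c': 2
  'd': 2
  'e': 1
Maximum frequency: 3

3


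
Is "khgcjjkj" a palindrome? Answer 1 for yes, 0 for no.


Input: khgcjjkj
Reversed: jkjjcghk
  Compare pos 0 ('k') with pos 7 ('j'): MISMATCH
  Compare pos 1 ('h') with pos 6 ('k'): MISMATCH
  Compare pos 2 ('g') with pos 5 ('j'): MISMATCH
  Compare pos 3 ('c') with pos 4 ('j'): MISMATCH
Result: not a palindrome

0


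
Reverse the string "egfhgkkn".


Input: egfhgkkn
Reading characters right to left:
  Position 7: 'n'
  Position 6: 'k'
  Position 5: 'k'
  Position 4: 'g'
  Position 3: 'h'
  Position 2: 'f'
  Position 1: 'g'
  Position 0: 'e'
Reversed: nkkghfge

nkkghfge


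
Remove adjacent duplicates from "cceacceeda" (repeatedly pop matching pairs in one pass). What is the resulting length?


Input: cceacceeda
Stack-based adjacent duplicate removal:
  Read 'c': push. Stack: c
  Read 'c': matches stack top 'c' => pop. Stack: (empty)
  Read 'e': push. Stack: e
  Read 'a': push. Stack: ea
  Read 'c': push. Stack: eac
  Read 'c': matches stack top 'c' => pop. Stack: ea
  Read 'e': push. Stack: eae
  Read 'e': matches stack top 'e' => pop. Stack: ea
  Read 'd': push. Stack: ead
  Read 'a': push. Stack: eada
Final stack: "eada" (length 4)

4


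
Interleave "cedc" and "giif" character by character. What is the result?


Interleaving "cedc" and "giif":
  Position 0: 'c' from first, 'g' from second => "cg"
  Position 1: 'e' from first, 'i' from second => "ei"
  Position 2: 'd' from first, 'i' from second => "di"
  Position 3: 'c' from first, 'f' from second => "cf"
Result: cgeidicf

cgeidicf


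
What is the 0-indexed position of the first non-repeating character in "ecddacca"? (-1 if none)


Input: ecddacca
Character frequencies:
  'a': 2
  'c': 3
  'd': 2
  'e': 1
Scanning left to right for freq == 1:
  Position 0 ('e'): unique! => answer = 0

0


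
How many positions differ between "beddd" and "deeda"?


Comparing "beddd" and "deeda" position by position:
  Position 0: 'b' vs 'd' => DIFFER
  Position 1: 'e' vs 'e' => same
  Position 2: 'd' vs 'e' => DIFFER
  Position 3: 'd' vs 'd' => same
  Position 4: 'd' vs 'a' => DIFFER
Positions that differ: 3

3


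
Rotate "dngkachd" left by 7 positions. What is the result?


Input: "dngkachd", rotate left by 7
First 7 characters: "dngkach"
Remaining characters: "d"
Concatenate remaining + first: "d" + "dngkach" = "ddngkach"

ddngkach


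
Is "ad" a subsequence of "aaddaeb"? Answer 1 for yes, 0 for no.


Check if "ad" is a subsequence of "aaddaeb"
Greedy scan:
  Position 0 ('a'): matches sub[0] = 'a'
  Position 1 ('a'): no match needed
  Position 2 ('d'): matches sub[1] = 'd'
  Position 3 ('d'): no match needed
  Position 4 ('a'): no match needed
  Position 5 ('e'): no match needed
  Position 6 ('b'): no match needed
All 2 characters matched => is a subsequence

1


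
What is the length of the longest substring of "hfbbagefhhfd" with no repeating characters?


Input: "hfbbagefhhfd"
Sliding window (track last position of each char):
  Position 0 ('h'): window [0,0] length 1 -- new best
  Position 1 ('f'): window [0,1] length 2 -- new best
  Position 2 ('b'): window [0,2] length 3 -- new best
  Position 3 ('b'): repeat (last at 2), move window start to 3
  Position 3 ('b'): window [3,3] length 1
  Position 4 ('a'): window [3,4] length 2
  Position 5 ('g'): window [3,5] length 3
  Position 6 ('e'): window [3,6] length 4 -- new best
  Position 7 ('f'): window [3,7] length 5 -- new best
  Position 8 ('h'): window [3,8] length 6 -- new best
  Position 9 ('h'): repeat (last at 8), move window start to 9
  Position 9 ('h'): window [9,9] length 1
  Position 10 ('f'): window [9,10] length 2
  Position 11 ('d'): window [9,11] length 3
Longest substring with no repeats: "bagefh" with length 6

6


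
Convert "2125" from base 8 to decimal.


Input: "2125" in base 8
Positional expansion:
  Digit '2' (value 2) x 8^3 = 1024
  Digit '1' (value 1) x 8^2 = 64
  Digit '2' (value 2) x 8^1 = 16
  Digit '5' (value 5) x 8^0 = 5
Sum = 1109

1109


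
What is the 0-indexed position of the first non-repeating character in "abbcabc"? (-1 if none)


Input: abbcabc
Character frequencies:
  'a': 2
  'b': 3
  'c': 2
Scanning left to right for freq == 1:
  Position 0 ('a'): freq=2, skip
  Position 1 ('b'): freq=3, skip
  Position 2 ('b'): freq=3, skip
  Position 3 ('c'): freq=2, skip
  Position 4 ('a'): freq=2, skip
  Position 5 ('b'): freq=3, skip
  Position 6 ('c'): freq=2, skip
  No unique character found => answer = -1

-1


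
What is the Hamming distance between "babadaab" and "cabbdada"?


Comparing "babadaab" and "cabbdada" position by position:
  Position 0: 'b' vs 'c' => differ
  Position 1: 'a' vs 'a' => same
  Position 2: 'b' vs 'b' => same
  Position 3: 'a' vs 'b' => differ
  Position 4: 'd' vs 'd' => same
  Position 5: 'a' vs 'a' => same
  Position 6: 'a' vs 'd' => differ
  Position 7: 'b' vs 'a' => differ
Total differences (Hamming distance): 4

4


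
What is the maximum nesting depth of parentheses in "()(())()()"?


Input: "()(())()()"
Tracking depth:
  Position 0 '(': depth becomes 1
  Position 1 ')': depth becomes 0
  Position 2 '(': depth becomes 1
  Position 3 '(': depth becomes 2
  Position 4 ')': depth becomes 1
  Position 5 ')': depth becomes 0
  Position 6 '(': depth becomes 1
  Position 7 ')': depth becomes 0
  Position 8 '(': depth becomes 1
  Position 9 ')': depth becomes 0
Maximum depth reached: 2

2


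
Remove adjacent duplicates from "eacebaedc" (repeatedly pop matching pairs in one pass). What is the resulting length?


Input: eacebaedc
Stack-based adjacent duplicate removal:
  Read 'e': push. Stack: e
  Read 'a': push. Stack: ea
  Read 'c': push. Stack: eac
  Read 'e': push. Stack: eace
  Read 'b': push. Stack: eaceb
  Read 'a': push. Stack: eaceba
  Read 'e': push. Stack: eacebae
  Read 'd': push. Stack: eacebaed
  Read 'c': push. Stack: eacebaedc
Final stack: "eacebaedc" (length 9)

9


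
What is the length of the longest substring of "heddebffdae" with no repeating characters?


Input: "heddebffdae"
Sliding window (track last position of each char):
  Position 0 ('h'): window [0,0] length 1 -- new best
  Position 1 ('e'): window [0,1] length 2 -- new best
  Position 2 ('d'): window [0,2] length 3 -- new best
  Position 3 ('d'): repeat (last at 2), move window start to 3
  Position 3 ('d'): window [3,3] length 1
  Position 4 ('e'): window [3,4] length 2
  Position 5 ('b'): window [3,5] length 3
  Position 6 ('f'): window [3,6] length 4 -- new best
  Position 7 ('f'): repeat (last at 6), move window start to 7
  Position 7 ('f'): window [7,7] length 1
  Position 8 ('d'): window [7,8] length 2
  Position 9 ('a'): window [7,9] length 3
  Position 10 ('e'): window [7,10] length 4
Longest substring with no repeats: "debf" with length 4

4


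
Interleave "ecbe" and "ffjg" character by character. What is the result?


Interleaving "ecbe" and "ffjg":
  Position 0: 'e' from first, 'f' from second => "ef"
  Position 1: 'c' from first, 'f' from second => "cf"
  Position 2: 'b' from first, 'j' from second => "bj"
  Position 3: 'e' from first, 'g' from second => "eg"
Result: efcfbjeg

efcfbjeg


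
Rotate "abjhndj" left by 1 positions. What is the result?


Input: "abjhndj", rotate left by 1
First 1 characters: "a"
Remaining characters: "bjhndj"
Concatenate remaining + first: "bjhndj" + "a" = "bjhndja"

bjhndja


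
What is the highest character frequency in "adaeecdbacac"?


Input: adaeecdbacac
Character counts:
  'a': 4
  'b': 1
  'c': 3
  'd': 2
  'e': 2
Maximum frequency: 4

4


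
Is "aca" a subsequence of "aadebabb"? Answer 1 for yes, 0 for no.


Check if "aca" is a subsequence of "aadebabb"
Greedy scan:
  Position 0 ('a'): matches sub[0] = 'a'
  Position 1 ('a'): no match needed
  Position 2 ('d'): no match needed
  Position 3 ('e'): no match needed
  Position 4 ('b'): no match needed
  Position 5 ('a'): no match needed
  Position 6 ('b'): no match needed
  Position 7 ('b'): no match needed
Only matched 1/3 characters => not a subsequence

0


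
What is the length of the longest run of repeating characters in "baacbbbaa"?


Input: "baacbbbaa"
Scanning for longest run:
  Position 1 ('a'): new char, reset run to 1
  Position 2 ('a'): continues run of 'a', length=2
  Position 3 ('c'): new char, reset run to 1
  Position 4 ('b'): new char, reset run to 1
  Position 5 ('b'): continues run of 'b', length=2
  Position 6 ('b'): continues run of 'b', length=3
  Position 7 ('a'): new char, reset run to 1
  Position 8 ('a'): continues run of 'a', length=2
Longest run: 'b' with length 3

3


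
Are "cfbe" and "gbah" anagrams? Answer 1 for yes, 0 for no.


Strings: "cfbe", "gbah"
Sorted first:  bcef
Sorted second: abgh
Differ at position 0: 'b' vs 'a' => not anagrams

0


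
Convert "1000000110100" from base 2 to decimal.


Input: "1000000110100" in base 2
Positional expansion:
  Digit '1' (value 1) x 2^12 = 4096
  Digit '0' (value 0) x 2^11 = 0
  Digit '0' (value 0) x 2^10 = 0
  Digit '0' (value 0) x 2^9 = 0
  Digit '0' (value 0) x 2^8 = 0
  Digit '0' (value 0) x 2^7 = 0
  Digit '0' (value 0) x 2^6 = 0
  Digit '1' (value 1) x 2^5 = 32
  Digit '1' (value 1) x 2^4 = 16
  Digit '0' (value 0) x 2^3 = 0
  Digit '1' (value 1) x 2^2 = 4
  Digit '0' (value 0) x 2^1 = 0
  Digit '0' (value 0) x 2^0 = 0
Sum = 4148

4148


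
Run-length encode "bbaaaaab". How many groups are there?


Input: bbaaaaab
Scanning for consecutive runs:
  Group 1: 'b' x 2 (positions 0-1)
  Group 2: 'a' x 5 (positions 2-6)
  Group 3: 'b' x 1 (positions 7-7)
Total groups: 3

3


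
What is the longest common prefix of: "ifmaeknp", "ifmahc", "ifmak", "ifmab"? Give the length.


Words: ifmaeknp, ifmahc, ifmak, ifmab
  Position 0: all 'i' => match
  Position 1: all 'f' => match
  Position 2: all 'm' => match
  Position 3: all 'a' => match
  Position 4: ('e', 'h', 'k', 'b') => mismatch, stop
LCP = "ifma" (length 4)

4


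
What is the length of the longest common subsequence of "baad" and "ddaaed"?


LCS of "baad" and "ddaaed"
DP table:
           d    d    a    a    e    d
      0    0    0    0    0    0    0
  b   0    0    0    0    0    0    0
  a   0    0    0    1    1    1    1
  a   0    0    0    1    2    2    2
  d   0    1    1    1    2    2    3
LCS length = dp[4][6] = 3

3


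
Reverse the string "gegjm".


Input: gegjm
Reading characters right to left:
  Position 4: 'm'
  Position 3: 'j'
  Position 2: 'g'
  Position 1: 'e'
  Position 0: 'g'
Reversed: mjgeg

mjgeg


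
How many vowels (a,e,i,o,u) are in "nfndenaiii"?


Input: nfndenaiii
Checking each character:
  'n' at position 0: consonant
  'f' at position 1: consonant
  'n' at position 2: consonant
  'd' at position 3: consonant
  'e' at position 4: vowel (running total: 1)
  'n' at position 5: consonant
  'a' at position 6: vowel (running total: 2)
  'i' at position 7: vowel (running total: 3)
  'i' at position 8: vowel (running total: 4)
  'i' at position 9: vowel (running total: 5)
Total vowels: 5

5


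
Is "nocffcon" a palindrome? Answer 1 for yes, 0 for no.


Input: nocffcon
Reversed: nocffcon
  Compare pos 0 ('n') with pos 7 ('n'): match
  Compare pos 1 ('o') with pos 6 ('o'): match
  Compare pos 2 ('c') with pos 5 ('c'): match
  Compare pos 3 ('f') with pos 4 ('f'): match
Result: palindrome

1


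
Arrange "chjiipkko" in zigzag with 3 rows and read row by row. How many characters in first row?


Zigzag "chjiipkko" into 3 rows:
Placing characters:
  'c' => row 0
  'h' => row 1
  'j' => row 2
  'i' => row 1
  'i' => row 0
  'p' => row 1
  'k' => row 2
  'k' => row 1
  'o' => row 0
Rows:
  Row 0: "cio"
  Row 1: "hipk"
  Row 2: "jk"
First row length: 3

3
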